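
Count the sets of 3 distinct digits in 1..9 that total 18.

7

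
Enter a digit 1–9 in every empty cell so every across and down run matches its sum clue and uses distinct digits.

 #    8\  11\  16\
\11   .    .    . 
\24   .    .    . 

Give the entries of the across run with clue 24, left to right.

7 8 9

24 in 3 cells must be {7,8,9}; 16 in 2 cells must be {7,9}.
The 11 across and the 16 down share only 7, so R1C3 = 7.
The 24 across and the 8 down share only 7, so R2C1 = 7.
R2C3 = 16 − 7 = 9 completes the 16 down.
R1C1 = 8 − 7 = 1 completes the 8 down.
R1C2 = 11 − 8 = 3 completes the 11 across.
R2C2 = 24 − 16 = 8 completes the 24 across.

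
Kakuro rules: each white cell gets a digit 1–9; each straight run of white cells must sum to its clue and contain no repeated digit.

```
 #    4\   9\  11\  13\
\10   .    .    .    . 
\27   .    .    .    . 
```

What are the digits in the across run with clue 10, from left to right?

10 in 4 cells must be {1,2,3,4}; 4 in 2 cells must be {1,3}.
Only 4 fits R1C4 under both its across sum 10 and down sum 13.
The 27 across and the 4 down share only 3, so R2C1 = 3.
R2C4 = 13 − 4 = 9 completes the 13 down.
R1C1 = 4 − 3 = 1 completes the 4 down.
No cell is forced outright now. R2C2 can only be 7 or 8 (the digits allowed by both its 27 across and its 9 down). If R2C2 = 8: then R1C2 would have to be in {2,3} for the 10 across but in {1} for the 9 down — contradiction. So R2C2 = 7.
R1C2 = 9 − 7 = 2 completes the 9 down.
R1C3 = 10 − 7 = 3 completes the 10 across.

1 2 3 4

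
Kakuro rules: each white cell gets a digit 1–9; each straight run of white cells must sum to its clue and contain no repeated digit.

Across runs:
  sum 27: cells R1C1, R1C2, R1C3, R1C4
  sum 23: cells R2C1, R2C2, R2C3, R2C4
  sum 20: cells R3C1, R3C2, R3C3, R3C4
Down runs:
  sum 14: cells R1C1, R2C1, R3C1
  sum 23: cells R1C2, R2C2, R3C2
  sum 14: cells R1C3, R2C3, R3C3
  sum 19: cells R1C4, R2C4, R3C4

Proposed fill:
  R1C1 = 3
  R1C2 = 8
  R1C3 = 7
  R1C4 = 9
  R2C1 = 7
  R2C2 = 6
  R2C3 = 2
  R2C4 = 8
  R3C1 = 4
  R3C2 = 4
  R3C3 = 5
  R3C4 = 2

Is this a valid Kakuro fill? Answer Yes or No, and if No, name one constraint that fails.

No — the down run R1C2–R3C2 sums to 18, not 23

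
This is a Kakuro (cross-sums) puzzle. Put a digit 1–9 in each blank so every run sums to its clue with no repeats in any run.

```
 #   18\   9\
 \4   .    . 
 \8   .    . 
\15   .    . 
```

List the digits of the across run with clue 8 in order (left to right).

4 in 2 cells must be {1,3}.
The 15 across and the 9 down share only 6, so R3C2 = 6.
Given what's placed, R1C2 must be 1 to fit the 4 across and 9 down.
R2C2 = 9 − 7 = 2 completes the 9 down.
R3C1 = 15 − 6 = 9 completes the 15 across.
R1C1 = 4 − 1 = 3 completes the 4 across.
R2C1 = 8 − 2 = 6 completes the 8 across.

6 2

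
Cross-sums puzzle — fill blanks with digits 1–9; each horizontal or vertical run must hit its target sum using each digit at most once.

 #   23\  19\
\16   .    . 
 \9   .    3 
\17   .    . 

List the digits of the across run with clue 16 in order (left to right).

16 in 2 cells must be {7,9}; 17 in 2 cells must be {8,9}; 23 in 3 cells must be {6,8,9}.
Only 9 fits R1C1 under both its across sum 16 and down sum 23.
R1C2 = 16 − 9 = 7 completes the 16 across.
R2C1 = 9 − 3 = 6 completes the 9 across.
R3C1 = 23 − 15 = 8 completes the 23 down.
R3C2 = 17 − 8 = 9 completes the 17 across.

9, 7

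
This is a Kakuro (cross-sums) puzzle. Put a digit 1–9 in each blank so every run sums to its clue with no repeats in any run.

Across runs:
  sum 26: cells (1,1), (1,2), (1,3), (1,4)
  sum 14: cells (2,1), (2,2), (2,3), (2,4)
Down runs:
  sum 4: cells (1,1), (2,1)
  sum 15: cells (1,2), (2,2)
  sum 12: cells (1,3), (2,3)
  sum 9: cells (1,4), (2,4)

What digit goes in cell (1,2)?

9

4 in 2 cells must be {1,3}.
Only 3 fits (1,1) under both its across sum 26 and down sum 4.
(2,1) = 4 − 3 = 1 completes the 4 down.
Nothing is forced directly, so branch on (1,4), whose candidates are 6 or 8. If (1,4) = 8: that forces (1,3) = 9, (2,3) = 3, after which (2,4) would have to be in {2,4,6,8} for the 14 across but in {1} for the 9 down — contradiction. So (1,4) = 6.
(2,4) = 9 − 6 = 3 completes the 9 down.
No cell is forced outright now. (2,2) can only be 6 or 8 (the digits allowed by both its 14 across and its 15 down). If (2,2) = 8: then (1,2) would have to be in {8,9} for the 26 across but in {7} for the 15 down — contradiction. So (2,2) = 6.
(1,2) = 15 − 6 = 9 completes the 15 down.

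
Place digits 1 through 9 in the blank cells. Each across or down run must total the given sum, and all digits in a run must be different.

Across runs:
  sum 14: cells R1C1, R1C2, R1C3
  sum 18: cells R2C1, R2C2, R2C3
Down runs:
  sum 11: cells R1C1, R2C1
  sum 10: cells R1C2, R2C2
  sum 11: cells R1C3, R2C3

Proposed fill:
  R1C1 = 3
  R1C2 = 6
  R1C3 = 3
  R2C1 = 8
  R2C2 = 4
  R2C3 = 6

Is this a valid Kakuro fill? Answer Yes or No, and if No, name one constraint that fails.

No — the across run R1C1–R1C3 sums to 12, not 14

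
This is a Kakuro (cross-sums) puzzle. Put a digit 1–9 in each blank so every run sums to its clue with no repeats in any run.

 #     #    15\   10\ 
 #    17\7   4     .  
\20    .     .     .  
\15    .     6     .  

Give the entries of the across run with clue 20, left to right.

9 5 6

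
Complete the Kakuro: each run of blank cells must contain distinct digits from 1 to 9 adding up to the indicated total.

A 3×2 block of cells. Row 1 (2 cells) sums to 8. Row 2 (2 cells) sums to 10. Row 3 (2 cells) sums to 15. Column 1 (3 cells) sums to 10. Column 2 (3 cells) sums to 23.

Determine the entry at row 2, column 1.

23 in 3 cells must be {6,8,9}.
The 8 across and the 23 down share only 6, so (1,2) = 6.
(1,1) = 8 − 6 = 2 completes the 8 across.
Given what's placed, (3,1) must be 7 to fit the 15 across and 10 down.
(3,2) = 15 − 7 = 8 completes the 15 across.
(2,1) = 10 − 9 = 1 completes the 10 down.
(2,2) = 10 − 1 = 9 completes the 10 across.

1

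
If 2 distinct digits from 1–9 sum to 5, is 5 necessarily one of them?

No

Counterexample: {1,4} sums to 5 without using 5.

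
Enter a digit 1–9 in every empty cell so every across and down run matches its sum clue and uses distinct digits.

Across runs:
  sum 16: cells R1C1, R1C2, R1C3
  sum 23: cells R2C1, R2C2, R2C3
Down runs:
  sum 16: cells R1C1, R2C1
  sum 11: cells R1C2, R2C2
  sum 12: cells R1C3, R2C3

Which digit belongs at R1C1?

7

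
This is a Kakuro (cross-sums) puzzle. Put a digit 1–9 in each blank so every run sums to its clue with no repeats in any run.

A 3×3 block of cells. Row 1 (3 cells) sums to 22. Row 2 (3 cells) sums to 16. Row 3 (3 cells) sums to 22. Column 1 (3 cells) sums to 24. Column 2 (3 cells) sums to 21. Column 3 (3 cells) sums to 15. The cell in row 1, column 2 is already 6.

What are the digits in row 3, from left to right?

9, 8, 5

24 in 3 cells must be {7,8,9}.
No cell is forced outright now. (2,2) can only be 7 or 8 (the digits allowed by both its 16 across and its 21 down). If (2,2) = 8: that forces (2,1) = 7, (2,3) = 1, (3,2) = 7, (1,1) = 9, after which (1,3) would have to be in {7} for the 22 across but in {5,6,8,9} for the 15 down — contradiction. So (2,2) = 7.
Given what's placed, (2,1) must be 8 to fit the 16 across and 24 down.
(2,3) = 16 − 15 = 1 completes the 16 across.
(3,2) = 21 − 13 = 8 completes the 21 down.
(1,3) = 9: the only remaining digit allowed by both the 22 across and the 15 down.
(3,1) = 9: the only remaining digit allowed by both the 22 across and the 24 down.
(3,3) = 22 − 17 = 5 completes the 22 across.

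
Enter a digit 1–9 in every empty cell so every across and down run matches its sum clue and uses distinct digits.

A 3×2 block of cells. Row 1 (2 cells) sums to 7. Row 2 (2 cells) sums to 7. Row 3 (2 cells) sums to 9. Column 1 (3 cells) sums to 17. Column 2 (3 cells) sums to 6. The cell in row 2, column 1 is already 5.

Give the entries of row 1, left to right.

4 3

6 in 3 cells must be {1,2,3}.
(2,2) = 7 − 5 = 2 completes the 7 across.
Nothing is forced directly, so branch on (1,1), whose candidates are 3 or 4. If (1,1) = 3: then (1,2) would have to be in {4} for the 7 across but in {1,3} for the 6 down — contradiction. So (1,1) = 4.
(1,2) = 7 − 4 = 3 completes the 7 across.
(3,1) = 17 − 9 = 8 completes the 17 down.
(3,2) = 9 − 8 = 1 completes the 9 across.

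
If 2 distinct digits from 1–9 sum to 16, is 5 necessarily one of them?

No

The only way to make 16 from 2 distinct digits is {7,9}, which does not contain 5.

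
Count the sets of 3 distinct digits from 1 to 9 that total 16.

3 distinct digits from 1–9 sum between 6 and 24.

8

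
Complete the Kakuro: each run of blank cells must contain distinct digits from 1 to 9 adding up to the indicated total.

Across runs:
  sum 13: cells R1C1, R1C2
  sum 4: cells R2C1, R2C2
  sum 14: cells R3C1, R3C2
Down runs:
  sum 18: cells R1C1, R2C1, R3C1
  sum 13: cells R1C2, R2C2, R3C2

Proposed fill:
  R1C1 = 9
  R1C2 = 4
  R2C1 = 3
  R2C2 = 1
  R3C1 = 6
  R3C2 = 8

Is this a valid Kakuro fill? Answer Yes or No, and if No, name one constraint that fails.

Across: 9+4=13; 3+1=4; 6+8=14. Down: 9+3+6=18; 4+1+8=13. No digit repeats within any run.

Yes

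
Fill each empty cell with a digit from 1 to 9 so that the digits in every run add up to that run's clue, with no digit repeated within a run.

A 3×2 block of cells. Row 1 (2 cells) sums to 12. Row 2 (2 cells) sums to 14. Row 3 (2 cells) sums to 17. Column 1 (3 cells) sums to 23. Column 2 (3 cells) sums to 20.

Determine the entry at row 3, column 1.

8

17 in 2 cells must be {8,9}; 23 in 3 cells must be {6,8,9}.
Nothing is forced directly, so branch on (3,2), whose candidates are 8 or 9. If (3,2) = 8: that forces (3,1) = 9, (1,1) = 8, after which (1,2) would have to be in {4} for the 12 across but in {3,5,7,9} for the 20 down — contradiction. So (3,2) = 9.
(3,1) = 17 − 9 = 8 completes the 17 across.
Given what's placed, (1,1) must be 9 to fit the 12 across and 23 down.
(1,2) = 12 − 9 = 3 completes the 12 across.
(2,1) = 23 − 17 = 6 completes the 23 down.
(2,2) = 14 − 6 = 8 completes the 14 across.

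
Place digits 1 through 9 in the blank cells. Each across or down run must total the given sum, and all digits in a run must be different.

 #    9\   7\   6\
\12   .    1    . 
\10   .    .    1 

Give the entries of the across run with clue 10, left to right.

3 6 1

R1C3 = 6 − 1 = 5 completes the 6 down.
R2C2 = 7 − 1 = 6 completes the 7 down.
R1C1 = 12 − 6 = 6 completes the 12 across.
R2C1 = 10 − 7 = 3 completes the 10 across.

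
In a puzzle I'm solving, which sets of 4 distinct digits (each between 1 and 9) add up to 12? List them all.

{1,2,3,6}; {1,2,4,5}

4 distinct digits from 1–9 sum between 10 and 30.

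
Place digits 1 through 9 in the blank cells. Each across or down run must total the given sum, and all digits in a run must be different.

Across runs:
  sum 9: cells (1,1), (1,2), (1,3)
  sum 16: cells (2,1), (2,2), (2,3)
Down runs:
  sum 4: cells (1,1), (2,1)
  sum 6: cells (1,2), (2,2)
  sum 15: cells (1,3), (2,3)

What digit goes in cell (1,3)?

4 in 2 cells must be {1,3}.
The 9 across and the 15 down share only 6, so (1,3) = 6.
(2,3) = 15 − 6 = 9 completes the 15 down.
Given what's placed, (1,1) must be 1 to fit the 9 across and 4 down.
(1,2) = 9 − 7 = 2 completes the 9 across.
(2,1) = 4 − 1 = 3 completes the 4 down.
(2,2) = 16 − 12 = 4 completes the 16 across.

6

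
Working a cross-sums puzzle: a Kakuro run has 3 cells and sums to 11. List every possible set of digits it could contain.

{1,2,8}; {1,3,7}; {1,4,6}; {2,3,6}; {2,4,5}

3 distinct digits from 1–9 sum between 6 and 24.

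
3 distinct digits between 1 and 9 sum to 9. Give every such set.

{1,2,6}; {1,3,5}; {2,3,4}

3 distinct digits from 1–9 sum between 6 and 24.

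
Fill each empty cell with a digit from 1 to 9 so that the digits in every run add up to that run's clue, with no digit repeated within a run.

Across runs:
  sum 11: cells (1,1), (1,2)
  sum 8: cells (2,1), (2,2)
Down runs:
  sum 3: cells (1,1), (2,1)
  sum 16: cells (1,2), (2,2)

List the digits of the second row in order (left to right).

3 in 2 cells must be {1,2}; 16 in 2 cells must be {7,9}.
The 11 across and the 3 down share only 2, so (1,1) = 2.
(1,2) = 11 − 2 = 9 completes the 11 across.
(2,1) = 3 − 2 = 1 completes the 3 down.
(2,2) = 8 − 1 = 7 completes the 8 across.

1 7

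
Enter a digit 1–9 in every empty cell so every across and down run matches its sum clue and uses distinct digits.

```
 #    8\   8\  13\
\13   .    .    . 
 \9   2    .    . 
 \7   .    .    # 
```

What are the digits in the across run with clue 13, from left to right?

Nothing is forced directly, so branch on R1C1, whose candidates are 1 or 5. If R1C1 = 5: that forces R3C1 = 1, after which R3C2 would have to be in {6} for the 7 across but in {1,2,3,4,5} for the 8 down — contradiction. So R1C1 = 1.
R3C1 = 8 − 3 = 5 completes the 8 down.
R3C2 = 7 − 5 = 2 completes the 7 across.
Given what's placed, R1C2 must be 5 to fit the 13 across and 8 down.
R1C3 = 13 − 6 = 7 completes the 13 across.
R2C2 = 8 − 7 = 1 completes the 8 down.
R2C3 = 9 − 3 = 6 completes the 9 across.

1 5 7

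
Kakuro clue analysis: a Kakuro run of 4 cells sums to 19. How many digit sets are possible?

4 distinct digits from 1–9 sum between 10 and 30.

11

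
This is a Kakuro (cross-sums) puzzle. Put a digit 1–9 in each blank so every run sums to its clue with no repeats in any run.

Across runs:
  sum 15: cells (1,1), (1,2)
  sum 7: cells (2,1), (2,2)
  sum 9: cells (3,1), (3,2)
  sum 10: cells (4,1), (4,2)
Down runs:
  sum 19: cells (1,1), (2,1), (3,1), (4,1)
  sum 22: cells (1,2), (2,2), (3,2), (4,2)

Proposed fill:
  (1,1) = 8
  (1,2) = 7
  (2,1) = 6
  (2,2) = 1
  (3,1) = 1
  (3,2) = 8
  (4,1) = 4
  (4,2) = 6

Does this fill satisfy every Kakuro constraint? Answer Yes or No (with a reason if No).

Yes

Across: 8+7=15; 6+1=7; 1+8=9; 4+6=10. Down: 8+6+1+4=19; 7+1+8+6=22. No digit repeats within any run.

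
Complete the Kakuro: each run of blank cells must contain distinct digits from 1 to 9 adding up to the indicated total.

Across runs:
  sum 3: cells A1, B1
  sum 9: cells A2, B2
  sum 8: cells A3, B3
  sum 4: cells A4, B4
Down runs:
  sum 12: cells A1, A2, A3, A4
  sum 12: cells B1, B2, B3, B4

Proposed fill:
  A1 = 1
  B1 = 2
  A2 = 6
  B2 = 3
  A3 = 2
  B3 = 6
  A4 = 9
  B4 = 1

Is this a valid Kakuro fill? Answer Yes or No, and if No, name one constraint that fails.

No — the down run A1–A4 sums to 18, not 12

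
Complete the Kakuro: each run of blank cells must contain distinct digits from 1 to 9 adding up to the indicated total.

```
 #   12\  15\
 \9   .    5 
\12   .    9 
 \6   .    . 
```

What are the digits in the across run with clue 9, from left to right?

4, 5

R1C1 = 9 − 5 = 4 completes the 9 across.
R2C1 = 12 − 9 = 3 completes the 12 across.
R3C1 = 12 − 7 = 5 completes the 12 down.
R3C2 = 6 − 5 = 1 completes the 6 across.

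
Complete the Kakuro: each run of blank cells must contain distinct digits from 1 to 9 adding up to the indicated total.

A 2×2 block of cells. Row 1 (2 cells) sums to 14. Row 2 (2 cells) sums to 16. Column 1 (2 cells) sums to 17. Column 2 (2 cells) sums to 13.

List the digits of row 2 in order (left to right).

9 7

16 in 2 cells must be {7,9}; 17 in 2 cells must be {8,9}.
The 16 across and the 17 down share only 9, so (2,1) = 9.
(2,2) = 16 − 9 = 7 completes the 16 across.
(1,1) = 17 − 9 = 8 completes the 17 down.
(1,2) = 14 − 8 = 6 completes the 14 across.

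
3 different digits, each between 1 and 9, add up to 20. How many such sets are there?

4

3 distinct digits from 1–9 sum between 6 and 24.
Enumerating: {3,8,9}, {4,7,9}, {5,6,9}, {5,7,8}.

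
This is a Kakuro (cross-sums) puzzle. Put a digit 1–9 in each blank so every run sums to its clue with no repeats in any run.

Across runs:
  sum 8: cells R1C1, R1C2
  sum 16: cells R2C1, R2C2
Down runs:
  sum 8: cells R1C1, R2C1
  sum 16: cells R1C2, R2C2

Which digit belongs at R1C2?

16 in 2 cells must be {7,9}.
The 8 across and the 16 down share only 7, so R1C2 = 7.
The 16 across and the 8 down share only 7, so R2C1 = 7.
R2C2 = 16 − 7 = 9 completes the 16 across.
R1C1 = 8 − 7 = 1 completes the 8 across.

7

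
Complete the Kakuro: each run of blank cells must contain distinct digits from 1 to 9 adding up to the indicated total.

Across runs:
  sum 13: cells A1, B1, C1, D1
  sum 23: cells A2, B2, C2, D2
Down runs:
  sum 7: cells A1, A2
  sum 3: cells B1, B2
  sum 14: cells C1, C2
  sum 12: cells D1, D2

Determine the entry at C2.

9

3 in 2 cells must be {1,2}.
Nothing is forced directly, so branch on C1, whose candidates are 5 or 6. If C1 = 6: that forces D1 = 4, C2 = 8, after which D2 would have to be in {1,2,3,4,5,6,7,9} for the 23 across but in {8} for the 12 down — contradiction. So C1 = 5.
Given what's placed, B1 must be 1 to fit the 13 across and 3 down.
B2 = 3 − 1 = 2 completes the 3 down.
C2 = 14 − 5 = 9 completes the 14 down.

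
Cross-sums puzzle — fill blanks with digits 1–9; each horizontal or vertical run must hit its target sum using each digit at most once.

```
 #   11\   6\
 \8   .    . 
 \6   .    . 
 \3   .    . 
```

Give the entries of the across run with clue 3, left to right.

3 in 2 cells must be {1,2}; 6 in 3 cells must be {1,2,3}.
Nothing is forced directly, so branch on R2C2, whose candidates are 1 or 2. If R2C2 = 1: that forces R2C1 = 5, R3C1 = 2, after which R3C2 would have to be in {1} for the 3 across but in {2,3} for the 6 down — contradiction. So R2C2 = 2.
R2C1 = 6 − 2 = 4 completes the 6 across.
Given what's placed, R3C2 must be 1 to fit the 3 across and 6 down.
R1C2 = 6 − 3 = 3 completes the 6 down.
R3C1 = 3 − 1 = 2 completes the 3 across.
R1C1 = 8 − 3 = 5 completes the 8 across.

2, 1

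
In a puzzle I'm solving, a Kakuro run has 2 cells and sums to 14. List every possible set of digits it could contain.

2 distinct digits from 1–9 sum between 3 and 17.

{5,9}; {6,8}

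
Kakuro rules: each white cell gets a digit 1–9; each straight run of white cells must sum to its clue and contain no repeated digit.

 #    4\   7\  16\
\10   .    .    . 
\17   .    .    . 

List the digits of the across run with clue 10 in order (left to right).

1 2 7

4 in 2 cells must be {1,3}; 16 in 2 cells must be {7,9}.
The 10 across and the 16 down share only 7, so R1C3 = 7.
R2C3 = 16 − 7 = 9 completes the 16 down.
Given what's placed, R1C1 must be 1 to fit the 10 across and 4 down.
R1C2 = 10 − 8 = 2 completes the 10 across.
R2C1 = 4 − 1 = 3 completes the 4 down.
R2C2 = 17 − 12 = 5 completes the 17 across.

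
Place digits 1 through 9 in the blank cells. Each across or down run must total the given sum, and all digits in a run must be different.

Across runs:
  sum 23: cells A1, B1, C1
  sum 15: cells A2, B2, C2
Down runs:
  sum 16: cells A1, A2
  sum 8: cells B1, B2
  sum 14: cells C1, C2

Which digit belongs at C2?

23 in 3 cells must be {6,8,9}; 16 in 2 cells must be {7,9}.
The 23 across and the 16 down share only 9, so A1 = 9.
Given what's placed, B1 must be 6 to fit the 23 across and 8 down.
C1 = 23 − 15 = 8 completes the 23 across.
A2 = 16 − 9 = 7 completes the 16 down.
B2 = 8 − 6 = 2 completes the 8 down.
C2 = 15 − 9 = 6 completes the 15 across.

6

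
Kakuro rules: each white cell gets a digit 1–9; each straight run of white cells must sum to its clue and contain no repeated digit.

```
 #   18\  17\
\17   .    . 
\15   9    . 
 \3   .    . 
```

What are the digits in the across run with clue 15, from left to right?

17 in 2 cells must be {8,9}; 3 in 2 cells must be {1,2}.
Given what's placed, R1C1 must be 8 to fit the 17 across and 18 down.
R1C2 = 17 − 8 = 9 completes the 17 across.
R2C2 = 15 − 9 = 6 completes the 15 across.
R3C1 = 18 − 17 = 1 completes the 18 down.
R3C2 = 3 − 1 = 2 completes the 3 across.

9 6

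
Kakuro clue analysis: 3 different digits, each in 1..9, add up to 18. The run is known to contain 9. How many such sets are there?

3 distinct digits from 1–9 sum between 6 and 24.
Keeping only sets containing 9.
Enumerating: {1,8,9}, {2,7,9}, {3,6,9}, {4,5,9}.

4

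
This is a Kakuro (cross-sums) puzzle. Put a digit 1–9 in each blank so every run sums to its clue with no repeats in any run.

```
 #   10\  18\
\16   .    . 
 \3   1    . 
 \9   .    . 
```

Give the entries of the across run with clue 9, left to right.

2 7

16 in 2 cells must be {7,9}; 3 in 2 cells must be {1,2}.
R1C1 = 7: the only remaining digit allowed by both the 16 across and the 10 down.
R1C2 = 16 − 7 = 9 completes the 16 across.
R2C2 = 3 − 1 = 2 completes the 3 across.
R3C1 = 10 − 8 = 2 completes the 10 down.
R3C2 = 9 − 2 = 7 completes the 9 across.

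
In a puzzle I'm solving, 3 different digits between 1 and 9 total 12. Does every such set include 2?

No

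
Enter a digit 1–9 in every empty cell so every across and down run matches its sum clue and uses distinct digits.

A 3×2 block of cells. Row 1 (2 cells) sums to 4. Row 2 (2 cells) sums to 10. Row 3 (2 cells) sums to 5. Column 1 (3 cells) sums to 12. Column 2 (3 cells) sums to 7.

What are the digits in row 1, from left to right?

3, 1

4 in 2 cells must be {1,3}; 7 in 3 cells must be {1,2,4}.
The 4 across and the 7 down share only 1, so (1,2) = 1.
(1,1) = 4 − 1 = 3 completes the 4 across.
Nothing is forced directly, so branch on (2,2), whose candidates are 2 or 4. If (2,2) = 4: then (2,1) would have to be in {6} for the 10 across but in {1,2,4,5,7,8} for the 12 down — contradiction. So (2,2) = 2.
(2,1) = 10 − 2 = 8 completes the 10 across.
(3,1) = 12 − 11 = 1 completes the 12 down.
(3,2) = 5 − 1 = 4 completes the 5 across.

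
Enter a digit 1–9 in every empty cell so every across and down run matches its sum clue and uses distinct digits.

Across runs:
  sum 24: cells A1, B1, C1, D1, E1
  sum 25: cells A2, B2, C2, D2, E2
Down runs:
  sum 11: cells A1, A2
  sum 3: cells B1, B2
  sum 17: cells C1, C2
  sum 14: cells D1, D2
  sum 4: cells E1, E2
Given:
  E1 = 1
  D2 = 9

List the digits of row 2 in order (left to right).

4 1 8 9 3

3 in 2 cells must be {1,2}; 17 in 2 cells must be {8,9}; 4 in 2 cells must be {1,3}.
B1 = 2: the only remaining digit allowed by both the 24 across and the 3 down.
D1 = 14 − 9 = 5 completes the 14 down.
B2 = 3 − 2 = 1 completes the 3 down.
Given what's placed, C2 must be 8 to fit the 25 across and 17 down.
E2 = 4 − 1 = 3 completes the 4 down.
C1 = 17 − 8 = 9 completes the 17 down.
A2 = 25 − 21 = 4 completes the 25 across.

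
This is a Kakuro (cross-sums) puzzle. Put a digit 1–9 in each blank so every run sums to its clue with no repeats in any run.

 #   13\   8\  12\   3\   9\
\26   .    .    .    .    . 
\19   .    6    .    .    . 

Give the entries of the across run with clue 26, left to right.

3 in 2 cells must be {1,2}.
R1C2 = 8 − 6 = 2 completes the 8 down.
R1C4 = 1: the only remaining digit allowed by both the 26 across and the 3 down.
R2C4 = 3 − 1 = 2 completes the 3 down.
Given what's placed, R2C1 must be 7 to fit the 19 across and 13 down.
Given what's placed, R2C3 must be 3 to fit the 19 across and 12 down.
R2C5 = 19 − 18 = 1 completes the 19 across.
R1C1 = 13 − 7 = 6 completes the 13 down.
R1C3 = 12 − 3 = 9 completes the 12 down.
R1C5 = 26 − 18 = 8 completes the 26 across.

6 2 9 1 8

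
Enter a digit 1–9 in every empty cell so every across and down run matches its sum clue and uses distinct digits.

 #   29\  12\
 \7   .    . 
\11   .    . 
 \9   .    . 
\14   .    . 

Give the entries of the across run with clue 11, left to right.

7 4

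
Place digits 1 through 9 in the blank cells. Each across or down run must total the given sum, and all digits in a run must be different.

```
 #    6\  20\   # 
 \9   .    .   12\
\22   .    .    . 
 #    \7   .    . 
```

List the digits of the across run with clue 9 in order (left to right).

1 8

The 22 across and the 6 down share only 5, so R2C1 = 5.
R1C1 = 6 − 5 = 1 completes the 6 down.
R1C2 = 9 − 1 = 8 completes the 9 across.
R2C2 = 9: the only remaining digit allowed by both the 22 across and the 20 down.
R2C3 = 22 − 14 = 8 completes the 22 across.
R3C2 = 20 − 17 = 3 completes the 20 down.
R3C3 = 7 − 3 = 4 completes the 7 across.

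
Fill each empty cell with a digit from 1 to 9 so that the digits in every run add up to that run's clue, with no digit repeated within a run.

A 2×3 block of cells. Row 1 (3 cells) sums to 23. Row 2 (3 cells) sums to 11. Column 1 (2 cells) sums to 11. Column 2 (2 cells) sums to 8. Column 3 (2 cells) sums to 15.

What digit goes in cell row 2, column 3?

23 in 3 cells must be {6,8,9}.
The 23 across and the 8 down share only 6, so (1,2) = 6.
(2,2) = 8 − 6 = 2 completes the 8 down.
Nothing is forced directly, so branch on (2,3), whose candidates are 6 or 8. If (2,3) = 8: then (1,3) would have to be in {8,9} for the 23 across but in {7} for the 15 down — contradiction. So (2,3) = 6.
(1,3) = 15 − 6 = 9 completes the 15 down.
(2,1) = 11 − 8 = 3 completes the 11 across.
(1,1) = 23 − 15 = 8 completes the 23 across.

6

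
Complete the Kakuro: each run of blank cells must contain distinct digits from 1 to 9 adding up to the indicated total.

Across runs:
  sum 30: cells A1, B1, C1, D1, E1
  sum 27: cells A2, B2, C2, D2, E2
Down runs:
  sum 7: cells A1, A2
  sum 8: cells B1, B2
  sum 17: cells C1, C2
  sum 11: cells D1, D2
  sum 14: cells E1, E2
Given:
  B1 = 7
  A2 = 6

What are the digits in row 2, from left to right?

17 in 2 cells must be {8,9}.
A1 = 7 − 6 = 1 completes the 7 down.
B2 = 8 − 7 = 1 completes the 8 down.
No cell is forced outright now. C1 can only be 8 or 9 (the digits allowed by both its 30 across and its 17 down). If C1 = 8: that forces C2 = 9, E2 = 8, after which E1 would have to be in {5,9} for the 30 across but in {6} for the 14 down — contradiction. So C1 = 9.
C2 = 17 − 9 = 8 completes the 17 down.
Nothing is forced directly, so branch on E2, whose candidates are 5 or 9. If E2 = 5: then E1 would have to be in {5,8} for the 30 across but in {9} for the 14 down — contradiction. So E2 = 9.
E1 = 14 − 9 = 5 completes the 14 down.
D2 = 27 − 24 = 3 completes the 27 across.

6, 1, 8, 3, 9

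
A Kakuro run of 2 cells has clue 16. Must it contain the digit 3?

No

The only way to make 16 from 2 distinct digits is {7,9}, which does not contain 3.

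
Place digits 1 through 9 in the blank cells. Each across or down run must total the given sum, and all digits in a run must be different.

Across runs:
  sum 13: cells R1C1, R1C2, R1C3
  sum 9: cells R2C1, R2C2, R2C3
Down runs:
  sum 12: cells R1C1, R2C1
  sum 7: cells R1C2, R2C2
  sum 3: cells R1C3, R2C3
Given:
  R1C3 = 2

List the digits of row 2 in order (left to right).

3 in 2 cells must be {1,2}.
R2C3 = 3 − 2 = 1 completes the 3 down.
No cell is forced outright now. R2C1 can only be 3 or 5 (the digits allowed by both its 9 across and its 12 down). If R2C1 = 3: then R1C1 would have to be in {3,4,5,6,7,8} for the 13 across but in {9} for the 12 down — contradiction. So R2C1 = 5.
R1C1 = 12 − 5 = 7 completes the 12 down.
R1C2 = 13 − 9 = 4 completes the 13 across.
R2C2 = 9 − 6 = 3 completes the 9 across.

5 3 1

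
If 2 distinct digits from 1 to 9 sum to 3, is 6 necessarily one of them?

No

The only way to make 3 from 2 distinct digits is {1,2}, which does not contain 6.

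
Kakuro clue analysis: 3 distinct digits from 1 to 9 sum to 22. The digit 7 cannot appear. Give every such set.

{5,8,9}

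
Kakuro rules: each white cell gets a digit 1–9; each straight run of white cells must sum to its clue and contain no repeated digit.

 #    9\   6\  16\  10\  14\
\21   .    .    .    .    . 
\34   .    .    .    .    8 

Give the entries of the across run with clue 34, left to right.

34 in 5 cells must be {4,6,7,8,9}; 16 in 2 cells must be {7,9}.
R1C5 = 14 − 8 = 6 completes the 14 down.
R2C2 = 4: the only remaining digit allowed by both the 34 across and the 6 down.
R1C2 = 6 − 4 = 2 completes the 6 down.
No cell is forced outright now. R2C1 can only be 6 or 7 (the digits allowed by both its 34 across and its 9 down). If R2C1 = 7: then R1C1 would have to be in {1,3,4,5,7,8,9} for the 21 across but in {2} for the 9 down — contradiction. So R2C1 = 6.
R1C1 = 9 − 6 = 3 completes the 9 down.
Given what's placed, R1C3 must be 9 to fit the 21 across and 16 down.
R1C4 = 21 − 20 = 1 completes the 21 across.
R2C3 = 16 − 9 = 7 completes the 16 down.
R2C4 = 34 − 25 = 9 completes the 34 across.

6 4 7 9 8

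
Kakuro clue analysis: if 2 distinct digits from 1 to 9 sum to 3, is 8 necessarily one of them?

No

The only way to make 3 from 2 distinct digits is {1,2}, which does not contain 8.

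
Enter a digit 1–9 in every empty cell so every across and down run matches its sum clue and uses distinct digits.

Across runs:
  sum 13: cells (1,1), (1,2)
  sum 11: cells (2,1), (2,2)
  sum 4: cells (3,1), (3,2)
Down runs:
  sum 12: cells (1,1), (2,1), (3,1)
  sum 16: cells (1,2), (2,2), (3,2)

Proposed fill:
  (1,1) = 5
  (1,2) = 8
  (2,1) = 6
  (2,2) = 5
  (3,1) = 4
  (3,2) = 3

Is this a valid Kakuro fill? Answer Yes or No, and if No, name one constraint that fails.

No — the down run (1,1)–(3,1) sums to 15, not 12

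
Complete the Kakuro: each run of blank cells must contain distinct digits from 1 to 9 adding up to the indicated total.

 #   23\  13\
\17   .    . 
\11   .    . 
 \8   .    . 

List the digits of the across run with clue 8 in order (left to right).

6 2

17 in 2 cells must be {8,9}; 23 in 3 cells must be {6,8,9}.
The 8 across and the 23 down share only 6, so R3C1 = 6.
R3C2 = 8 − 6 = 2 completes the 8 across.
Given what's placed, R1C2 must be 8 to fit the 17 across and 13 down.
R2C2 = 13 − 10 = 3 completes the 13 down.
R1C1 = 17 − 8 = 9 completes the 17 across.
R2C1 = 11 − 3 = 8 completes the 11 across.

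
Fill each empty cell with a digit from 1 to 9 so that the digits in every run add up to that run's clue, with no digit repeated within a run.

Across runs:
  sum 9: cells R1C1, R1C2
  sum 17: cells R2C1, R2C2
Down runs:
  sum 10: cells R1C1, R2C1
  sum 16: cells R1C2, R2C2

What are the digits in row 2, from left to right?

8 9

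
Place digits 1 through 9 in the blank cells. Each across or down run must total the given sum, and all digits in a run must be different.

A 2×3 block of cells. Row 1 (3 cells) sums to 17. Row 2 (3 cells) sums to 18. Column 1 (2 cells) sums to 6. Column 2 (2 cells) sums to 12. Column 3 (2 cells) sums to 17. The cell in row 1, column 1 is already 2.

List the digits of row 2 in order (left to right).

17 in 2 cells must be {8,9}.
(2,1) = 6 − 2 = 4 completes the 6 down.
Nothing is forced directly, so branch on (1,3), whose candidates are 8 or 9. If (1,3) = 9: then (1,2) would have to be in {6} for the 17 across but in {3,4,5,7,8,9} for the 12 down — contradiction. So (1,3) = 8.
(1,2) = 17 − 10 = 7 completes the 17 across.
(2,2) = 12 − 7 = 5 completes the 12 down.
(2,3) = 18 − 9 = 9 completes the 18 across.

4 5 9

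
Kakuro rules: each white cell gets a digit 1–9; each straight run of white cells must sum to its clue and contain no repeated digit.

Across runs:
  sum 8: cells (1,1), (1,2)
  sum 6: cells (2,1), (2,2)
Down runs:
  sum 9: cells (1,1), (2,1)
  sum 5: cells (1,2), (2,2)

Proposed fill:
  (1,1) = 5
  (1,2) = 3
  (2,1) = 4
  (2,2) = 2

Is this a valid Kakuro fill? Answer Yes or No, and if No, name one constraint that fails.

Yes

Across: 5+3=8; 4+2=6. Down: 5+4=9; 3+2=5. No digit repeats within any run.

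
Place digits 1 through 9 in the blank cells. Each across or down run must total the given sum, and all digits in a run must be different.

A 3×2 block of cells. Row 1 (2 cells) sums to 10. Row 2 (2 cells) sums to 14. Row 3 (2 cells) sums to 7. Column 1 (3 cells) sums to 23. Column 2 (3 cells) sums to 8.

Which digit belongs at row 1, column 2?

2

23 in 3 cells must be {6,8,9}.
The 14 across and the 8 down share only 5, so (2,2) = 5.
The 7 across and the 23 down share only 6, so (3,1) = 6.
(3,2) = 7 − 6 = 1 completes the 7 across.
(1,2) = 8 − 6 = 2 completes the 8 down.
(2,1) = 14 − 5 = 9 completes the 14 across.
(1,1) = 10 − 2 = 8 completes the 10 across.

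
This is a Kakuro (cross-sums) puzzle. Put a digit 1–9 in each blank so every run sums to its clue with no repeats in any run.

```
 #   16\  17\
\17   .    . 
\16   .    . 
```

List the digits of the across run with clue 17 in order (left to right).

9 8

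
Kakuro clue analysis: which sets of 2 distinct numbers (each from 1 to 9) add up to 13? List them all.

{4,9}; {5,8}; {6,7}

2 distinct digits from 1–9 sum between 3 and 17.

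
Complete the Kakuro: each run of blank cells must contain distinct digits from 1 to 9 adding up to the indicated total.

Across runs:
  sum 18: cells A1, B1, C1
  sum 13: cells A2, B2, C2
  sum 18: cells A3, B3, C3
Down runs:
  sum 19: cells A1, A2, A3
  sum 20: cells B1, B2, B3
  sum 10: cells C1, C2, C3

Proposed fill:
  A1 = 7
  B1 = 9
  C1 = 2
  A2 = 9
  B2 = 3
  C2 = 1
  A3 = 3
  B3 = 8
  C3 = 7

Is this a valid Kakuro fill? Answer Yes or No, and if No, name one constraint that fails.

Across: 7+9+2=18; 9+3+1=13; 3+8+7=18. Down: 7+9+3=19; 9+3+8=20; 2+1+7=10. No digit repeats within any run.

Yes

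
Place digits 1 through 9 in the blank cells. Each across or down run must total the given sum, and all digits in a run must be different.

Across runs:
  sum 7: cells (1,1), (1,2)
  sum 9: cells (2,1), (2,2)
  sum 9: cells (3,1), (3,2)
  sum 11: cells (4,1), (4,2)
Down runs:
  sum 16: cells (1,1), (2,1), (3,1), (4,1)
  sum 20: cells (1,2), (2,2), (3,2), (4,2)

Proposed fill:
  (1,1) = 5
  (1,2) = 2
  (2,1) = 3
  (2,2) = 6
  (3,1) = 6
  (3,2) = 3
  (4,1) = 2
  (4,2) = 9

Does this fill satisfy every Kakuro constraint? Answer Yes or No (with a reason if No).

Yes

Across: 5+2=7; 3+6=9; 6+3=9; 2+9=11. Down: 5+3+6+2=16; 2+6+3+9=20. No digit repeats within any run.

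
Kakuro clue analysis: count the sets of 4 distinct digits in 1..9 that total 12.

2

4 distinct digits from 1–9 sum between 10 and 30.
Enumerating: {1,2,3,6}, {1,2,4,5}.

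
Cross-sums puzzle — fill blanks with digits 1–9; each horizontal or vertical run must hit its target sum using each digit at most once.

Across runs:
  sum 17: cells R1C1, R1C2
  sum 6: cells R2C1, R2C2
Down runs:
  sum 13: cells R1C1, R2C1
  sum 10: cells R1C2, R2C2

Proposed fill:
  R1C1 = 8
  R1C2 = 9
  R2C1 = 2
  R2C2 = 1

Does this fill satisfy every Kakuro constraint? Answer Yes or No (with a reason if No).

No — the across run R2C1–R2C2 sums to 3, not 6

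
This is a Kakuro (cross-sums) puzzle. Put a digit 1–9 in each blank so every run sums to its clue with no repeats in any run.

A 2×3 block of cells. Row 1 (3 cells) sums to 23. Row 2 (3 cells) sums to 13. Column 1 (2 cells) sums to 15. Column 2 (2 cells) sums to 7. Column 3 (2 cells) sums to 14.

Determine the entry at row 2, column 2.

23 in 3 cells must be {6,8,9}.
The 23 across and the 7 down share only 6, so (1,2) = 6.
(2,2) = 7 − 6 = 1 completes the 7 down.
Nothing is forced directly, so branch on (1,1), whose candidates are 8 or 9. If (1,1) = 9: that forces (1,3) = 8, after which (2,1) would have to be in {3,4,5,7,8,9} for the 13 across but in {6} for the 15 down — contradiction. So (1,1) = 8.
(1,3) = 23 − 14 = 9 completes the 23 across.
(2,1) = 15 − 8 = 7 completes the 15 down.
(2,3) = 13 − 8 = 5 completes the 13 across.

1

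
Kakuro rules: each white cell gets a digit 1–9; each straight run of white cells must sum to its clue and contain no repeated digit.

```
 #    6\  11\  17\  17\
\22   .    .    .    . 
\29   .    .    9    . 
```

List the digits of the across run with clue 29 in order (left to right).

5, 7, 9, 8

29 in 4 cells must be {5,7,8,9}; 17 in 2 cells must be {8,9}.
R1C3 = 17 − 9 = 8 completes the 17 down.
R1C4 = 9: the only remaining digit allowed by both the 22 across and the 17 down.
Given what's placed, R2C1 must be 5 to fit the 29 across and 6 down.
R2C4 = 17 − 9 = 8 completes the 17 down.
R1C1 = 6 − 5 = 1 completes the 6 down.
R1C2 = 22 − 18 = 4 completes the 22 across.
R2C2 = 29 − 22 = 7 completes the 29 across.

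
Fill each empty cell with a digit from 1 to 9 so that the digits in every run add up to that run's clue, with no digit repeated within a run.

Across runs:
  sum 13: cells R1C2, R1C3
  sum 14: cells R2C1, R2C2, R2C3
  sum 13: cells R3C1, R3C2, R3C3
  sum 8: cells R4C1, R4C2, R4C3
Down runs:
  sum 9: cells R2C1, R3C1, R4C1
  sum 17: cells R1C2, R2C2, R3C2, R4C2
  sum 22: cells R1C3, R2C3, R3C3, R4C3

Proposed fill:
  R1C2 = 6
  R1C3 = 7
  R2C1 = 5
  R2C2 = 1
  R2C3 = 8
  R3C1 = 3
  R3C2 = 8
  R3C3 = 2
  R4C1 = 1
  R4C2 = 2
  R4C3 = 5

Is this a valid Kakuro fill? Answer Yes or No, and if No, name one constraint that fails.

Across: 6+7=13; 5+1+8=14; 3+8+2=13; 1+2+5=8. Down: 5+3+1=9; 6+1+8+2=17; 7+8+2+5=22. No digit repeats within any run.

Yes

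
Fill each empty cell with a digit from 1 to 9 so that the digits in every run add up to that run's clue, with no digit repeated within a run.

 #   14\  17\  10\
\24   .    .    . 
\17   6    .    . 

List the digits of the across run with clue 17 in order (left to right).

6, 8, 3

24 in 3 cells must be {7,8,9}; 17 in 2 cells must be {8,9}.
R1C1 = 14 − 6 = 8 completes the 14 down.
Given what's placed, R1C2 must be 9 to fit the 24 across and 17 down.
R1C3 = 24 − 17 = 7 completes the 24 across.
R2C2 = 17 − 9 = 8 completes the 17 down.
R2C3 = 17 − 14 = 3 completes the 17 across.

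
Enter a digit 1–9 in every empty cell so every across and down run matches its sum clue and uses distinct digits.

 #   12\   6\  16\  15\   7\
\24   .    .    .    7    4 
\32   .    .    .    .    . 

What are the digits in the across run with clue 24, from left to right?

3, 1, 9, 7, 4

16 in 2 cells must be {7,9}.
Given what's placed, R1C3 must be 9 to fit the 24 across and 16 down.
R2C3 = 16 − 9 = 7 completes the 16 down.
R2C4 = 15 − 7 = 8 completes the 15 down.
R2C5 = 7 − 4 = 3 completes the 7 down.
Given what's placed, R1C1 must be 3 to fit the 24 across and 12 down.
R1C2 = 24 − 23 = 1 completes the 24 across.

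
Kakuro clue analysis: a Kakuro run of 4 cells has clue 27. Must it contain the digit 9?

Every partition of 27 into 4 distinct digits includes 9: {3,7,8,9}, {4,6,8,9}, {5,6,7,9}.

Yes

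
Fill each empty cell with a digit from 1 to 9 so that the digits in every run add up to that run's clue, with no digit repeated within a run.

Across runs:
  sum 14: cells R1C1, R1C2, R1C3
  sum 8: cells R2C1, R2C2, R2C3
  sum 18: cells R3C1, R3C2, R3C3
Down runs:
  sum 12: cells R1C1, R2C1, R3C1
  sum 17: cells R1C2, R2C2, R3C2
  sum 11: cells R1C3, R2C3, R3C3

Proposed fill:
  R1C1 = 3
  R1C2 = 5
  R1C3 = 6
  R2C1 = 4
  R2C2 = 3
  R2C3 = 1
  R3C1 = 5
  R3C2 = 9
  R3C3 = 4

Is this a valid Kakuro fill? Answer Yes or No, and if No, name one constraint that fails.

Yes

Across: 3+5+6=14; 4+3+1=8; 5+9+4=18. Down: 3+4+5=12; 5+3+9=17; 6+1+4=11. No digit repeats within any run.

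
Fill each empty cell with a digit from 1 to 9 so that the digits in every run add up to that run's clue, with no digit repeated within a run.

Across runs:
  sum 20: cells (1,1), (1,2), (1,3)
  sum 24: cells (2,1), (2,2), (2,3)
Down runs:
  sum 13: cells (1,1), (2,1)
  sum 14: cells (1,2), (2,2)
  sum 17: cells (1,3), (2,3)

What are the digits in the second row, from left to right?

24 in 3 cells must be {7,8,9}; 17 in 2 cells must be {8,9}.
Nothing is forced directly, so branch on (1,3), whose candidates are 8 or 9. If (1,3) = 8: that forces (2,3) = 9, (2,2) = 8, after which (1,2) would have to be in {3,5,7,9} for the 20 across but in {6} for the 14 down — contradiction. So (1,3) = 9.
(2,3) = 17 − 9 = 8 completes the 17 down.
Given what's placed, (2,2) must be 9 to fit the 24 across and 14 down.
(1,2) = 14 − 9 = 5 completes the 14 down.
(2,1) = 24 − 17 = 7 completes the 24 across.
(1,1) = 20 − 14 = 6 completes the 20 across.

7, 9, 8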